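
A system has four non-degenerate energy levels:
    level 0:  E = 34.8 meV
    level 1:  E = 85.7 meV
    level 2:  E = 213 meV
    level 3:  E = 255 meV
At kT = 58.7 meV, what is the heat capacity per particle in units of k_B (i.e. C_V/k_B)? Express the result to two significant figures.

Eᵢ/kT = 0.5928, 1.460, 3.629, 4.344.
Z = Σ e^(−Eᵢ/kT) = e^(−0.5928) + e^(−1.460) + e^(−3.629) + e^(−4.344) = 0.5528 + 0.2322 + 0.02654 + 0.01298 = 0.8245.
⟨E⟩ = 58.34 meV, ⟨E²⟩ = 5364 meV².
C_V/k_B = (⟨E²⟩ − ⟨E⟩²)/(kT)² = (5364 − 3404)/3446 = 0.57.

0.57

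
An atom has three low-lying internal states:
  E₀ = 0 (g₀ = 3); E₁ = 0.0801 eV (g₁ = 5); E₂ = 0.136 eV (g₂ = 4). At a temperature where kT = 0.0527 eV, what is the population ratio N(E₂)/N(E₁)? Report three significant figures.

0.277

n₂/n₁ = (g₂/g₁) exp[−(E₂−E₁)/kT] = (4/5) × exp(−(0.0559 eV)/(0.0527 eV)) = (4/5) × exp(-1.0607) = 0.277.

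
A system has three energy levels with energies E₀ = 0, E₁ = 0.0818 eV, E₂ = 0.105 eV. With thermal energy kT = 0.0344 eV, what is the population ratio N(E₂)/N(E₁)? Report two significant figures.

n₂/n₁ = exp[−(E₂−E₁)/kT] = exp(−(0.0232 eV)/(0.0344 eV)) = exp(-0.6744) = 0.51.

0.51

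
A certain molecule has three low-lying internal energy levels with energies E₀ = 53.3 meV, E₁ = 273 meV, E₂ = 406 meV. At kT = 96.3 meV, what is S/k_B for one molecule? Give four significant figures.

Eᵢ/kT = 0.553479, 2.83489, 4.21599.
Z = Σ e^(−Eᵢ/kT) = e^(−0.553479) + e^(−2.83489) + e^(−4.21599) = 0.574946 + 0.0587250 + 0.0147577 = 0.648429.
⟨E⟩ = Σ EᵢPᵢ = 81.2243 meV.
S/k_B = ln Z + ⟨E⟩/kT = ln(0.648429) + 81.2243/96.3 = -0.433203 + 0.843451 = 0.4102.

0.4102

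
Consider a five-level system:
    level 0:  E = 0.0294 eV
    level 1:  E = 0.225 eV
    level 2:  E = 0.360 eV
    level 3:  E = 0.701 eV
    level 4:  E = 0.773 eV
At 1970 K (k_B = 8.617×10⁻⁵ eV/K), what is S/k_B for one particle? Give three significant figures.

k_BT = 8.617×10⁻⁵ × 1970 K = 0.16975 eV.
Eᵢ/kT = 0.17320, 1.3255, 2.1208, 4.1296, 4.5538.
Z = Σ e^(−Eᵢ/kT) = e^(−0.17320) + e^(−1.3255) + e^(−2.1208) + e^(−4.1296) + e^(−4.5538) = 0.84097 + 0.26567 + 0.11994 + 0.016089 + 0.010527 = 1.2532.
⟨E⟩ = Σ EᵢPᵢ = 0.11738 eV.
S/k_B = ln Z + ⟨E⟩/kT = ln(1.2532) + 0.11738/0.16975 = 0.22570 + 0.69149 = 0.917.

0.917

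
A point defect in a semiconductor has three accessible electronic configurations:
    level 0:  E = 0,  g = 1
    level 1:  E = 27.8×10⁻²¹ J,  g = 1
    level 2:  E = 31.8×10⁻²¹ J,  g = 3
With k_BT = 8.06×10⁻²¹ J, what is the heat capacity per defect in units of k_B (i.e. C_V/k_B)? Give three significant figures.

1.08

Eᵢ/kT = 0, 3.4491, 3.9454.
Z = Σ gᵢe^(−Eᵢ/kT) = 1·e^(−0) + 1·e^(−3.4491) + 3·e^(−3.9454) = 1.0000 + 0.031774 + 0.058030 = 1.0898.
⟨E⟩ = 2.5038, ⟨E²⟩ = 76.380.
C_V/k_B = (⟨E²⟩ − ⟨E⟩²)/(kT)² = (76.380 − 6.2690)/64.964 = 1.08.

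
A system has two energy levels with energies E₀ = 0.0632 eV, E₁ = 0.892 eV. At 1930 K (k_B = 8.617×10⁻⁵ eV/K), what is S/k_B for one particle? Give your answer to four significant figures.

k_BT = 8.617×10⁻⁵ × 1930 K = 0.166308 eV.
Eᵢ/kT = 0.380018, 5.36354.
Z = Σ e^(−Eᵢ/kT) = e^(−0.380018) + e^(−5.36354) = 0.683849 + 0.00468429 = 0.688533.
⟨E⟩ = Σ EᵢPᵢ = 0.0688386 eV.
S/k_B = ln Z + ⟨E⟩/kT = ln(0.688533) + 0.0688386/0.166308 = -0.373192 + 0.413922 = 0.04073.

0.04073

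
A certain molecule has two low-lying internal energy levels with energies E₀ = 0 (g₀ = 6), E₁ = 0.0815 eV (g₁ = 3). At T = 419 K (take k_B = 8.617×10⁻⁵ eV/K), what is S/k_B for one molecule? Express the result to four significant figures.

1.955

k_BT = 8.617×10⁻⁵ × 419 K = 0.0361052 eV.
Eᵢ/kT = 0, 2.25729.
Z = Σ gᵢe^(−Eᵢ/kT) = 6·e^(−0) + 3·e^(−2.25729) = 6.00000 + 0.313901 = 6.31390.
⟨E⟩ = Σ EᵢPᵢ = 0.00405184 eV.
S/k_B = ln Z + ⟨E⟩/kT = ln(6.31390) + 0.00405184/0.0361052 = 1.84275 + 0.112223 = 1.955.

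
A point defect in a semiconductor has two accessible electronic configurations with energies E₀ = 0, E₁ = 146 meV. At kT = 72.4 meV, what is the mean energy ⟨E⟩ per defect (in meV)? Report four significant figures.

17.15 meV

Eᵢ/kT = 0, 2.01657.
Z = Σ e^(−Eᵢ/kT) = e^(−0) + e^(−2.01657) = 1.00000 + 0.133111 = 1.13311.
⟨E⟩ = Σ Eᵢ e^(−Eᵢ/kT) / Z = (0·1.00000 + 146·0.133111) / 1.13311 = 17.15 meV.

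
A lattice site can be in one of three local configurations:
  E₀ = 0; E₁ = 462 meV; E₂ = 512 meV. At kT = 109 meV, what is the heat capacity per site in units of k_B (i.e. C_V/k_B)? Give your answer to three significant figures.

0.440

Eᵢ/kT = 0, 4.2385, 4.6972.
Z = Σ e^(−Eᵢ/kT) = e^(−0) + e^(−4.2385) + e^(−4.6972) = 1.0000 + 0.014429 + 0.0091208 = 1.0235.
⟨E⟩ = 11.076 meV, ⟨E²⟩ = 5345.1 meV².
C_V/k_B = (⟨E²⟩ − ⟨E⟩²)/(kT)² = (5345.1 − 122.68)/11881 = 0.440.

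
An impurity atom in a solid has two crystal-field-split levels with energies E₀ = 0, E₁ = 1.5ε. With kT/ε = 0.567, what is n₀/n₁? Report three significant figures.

n₀/n₁ = exp[−(E₀−E₁)/kT] = exp(−(-1.5ε)/(0.567ε)) = exp(2.6455) = 14.1.

14.1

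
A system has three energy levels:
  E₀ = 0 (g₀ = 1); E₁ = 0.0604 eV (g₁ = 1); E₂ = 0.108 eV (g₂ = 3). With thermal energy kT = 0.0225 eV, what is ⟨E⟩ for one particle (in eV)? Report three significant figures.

Eᵢ/kT = 0, 2.6844, 4.8000.
Z = Σ gᵢe^(−Eᵢ/kT) = 1·e^(−0) + 1·e^(−2.6844) + 3·e^(−4.8000) = 1.0000 + 0.068262 + 0.024689 = 1.0930.
⟨E⟩ = Σ Eᵢ gᵢe^(−Eᵢ/kT) / Z = (0·1.0000 + 0.0604·0.068262 + 0.108·0.024689) / 1.0930 = 0.00621 eV.

0.00621 eV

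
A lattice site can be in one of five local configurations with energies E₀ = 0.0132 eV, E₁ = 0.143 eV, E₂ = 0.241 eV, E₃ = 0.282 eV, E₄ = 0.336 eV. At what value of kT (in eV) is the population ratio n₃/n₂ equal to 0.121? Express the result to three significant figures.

n₃/n₂ = exp[−(E₃−E₂)/kT] = 0.121.
⇒ (E₃−E₂)/kT = ln(1/0.121) = ln(8.2645) = 2.1120.
kT = 0.041 eV / 2.1120 = 0.0194 eV.

0.0194 eV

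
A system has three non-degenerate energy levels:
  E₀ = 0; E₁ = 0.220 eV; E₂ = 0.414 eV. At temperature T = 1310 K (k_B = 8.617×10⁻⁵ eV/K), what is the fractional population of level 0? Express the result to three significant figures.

0.856

k_BT = 8.617×10⁻⁵ × 1310 K = 0.11288 eV.
Eᵢ/kT = 0, 1.9490, 3.6676.
Z = Σ e^(−Eᵢ/kT) = e^(−0) + e^(−1.9490) + e^(−3.6676) = 1.0000 + 0.14242 + 0.025538 = 1.1680.
P₀ = e^(−E₀/kT) / Z = 1.0000/1.1680 = 0.856.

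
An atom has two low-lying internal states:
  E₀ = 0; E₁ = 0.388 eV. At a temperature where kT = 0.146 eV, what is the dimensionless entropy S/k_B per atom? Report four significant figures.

0.2419

Eᵢ/kT = 0, 2.65753.
Z = Σ e^(−Eᵢ/kT) = e^(−0) + e^(−2.65753) = 1.00000 + 0.0701212 = 1.07012.
⟨E⟩ = Σ EᵢPᵢ = 0.0254243 eV.
S/k_B = ln Z + ⟨E⟩/kT = ln(1.07012) + 0.0254243/0.146 = 0.0677708 + 0.174139 = 0.2419.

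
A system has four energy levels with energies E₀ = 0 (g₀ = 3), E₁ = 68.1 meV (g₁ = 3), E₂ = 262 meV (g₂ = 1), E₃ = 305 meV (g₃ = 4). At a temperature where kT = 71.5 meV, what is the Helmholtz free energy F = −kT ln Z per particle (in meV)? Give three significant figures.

-103 meV

Eᵢ/kT = 0, 0.95245, 3.6643, 4.2657.
Z = Σ gᵢe^(−Eᵢ/kT) = 3·e^(−0) + 3·e^(−0.95245) + 1·e^(−3.6643) + 4·e^(−4.2657) = 3.0000 + 1.1574 + 0.025622 + 0.056168 = 4.2392.
F = −kT ln Z = −71.5 × ln(4.2392) = −71.5 × 1.4444 = -103 meV.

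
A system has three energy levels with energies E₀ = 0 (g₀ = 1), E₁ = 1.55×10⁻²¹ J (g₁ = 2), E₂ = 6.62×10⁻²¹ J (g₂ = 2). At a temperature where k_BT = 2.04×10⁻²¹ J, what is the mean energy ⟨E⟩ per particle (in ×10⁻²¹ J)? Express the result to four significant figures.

0.9764 ×10⁻²¹ J

Eᵢ/kT = 0, 0.759804, 3.24510.
Z = Σ gᵢe^(−Eᵢ/kT) = 1·e^(−0) + 2·e^(−0.759804) + 2·e^(−3.24510) = 1.00000 + 0.935516 + 0.0779293 = 2.01345.
⟨E⟩ = Σ Eᵢ gᵢe^(−Eᵢ/kT) / Z = (0·1.00000 + 1.55·0.935516 + 6.62·0.0779293) / 2.01345 = 0.9764 ×10⁻²¹ J.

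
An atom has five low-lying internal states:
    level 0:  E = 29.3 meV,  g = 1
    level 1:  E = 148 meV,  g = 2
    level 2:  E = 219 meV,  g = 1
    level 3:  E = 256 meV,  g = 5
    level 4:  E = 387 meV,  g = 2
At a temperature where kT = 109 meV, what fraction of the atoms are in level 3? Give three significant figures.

0.245

Eᵢ/kT = 0.26881, 1.3578, 2.0092, 2.3486, 3.5505.
Z = Σ gᵢe^(−Eᵢ/kT) = 1·e^(−0.26881) + 2·e^(−1.3578) + 1·e^(−2.0092) + 5·e^(−2.3486) + 2·e^(−3.5505) = 0.76429 + 0.51445 + 0.13410 + 0.47751 + 0.057421 = 1.9478.
P₃ = g₃ e^(−E₃/kT) / Z = 0.47751/1.9478 = 0.245.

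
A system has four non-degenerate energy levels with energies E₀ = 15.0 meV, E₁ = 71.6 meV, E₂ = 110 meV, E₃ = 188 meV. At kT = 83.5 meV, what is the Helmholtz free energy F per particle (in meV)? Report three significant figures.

Eᵢ/kT = 0.17964, 0.85749, 1.3174, 2.2515.
Z = Σ e^(−Eᵢ/kT) = e^(−0.17964) + e^(−0.85749) + e^(−1.3174) + e^(−2.2515) = 0.83557 + 0.42423 + 0.26783 + 0.10524 = 1.6329.
F = −kT ln Z = −83.5 × ln(1.6329) = −83.5 × 0.49036 = -40.9 meV.

-40.9 meV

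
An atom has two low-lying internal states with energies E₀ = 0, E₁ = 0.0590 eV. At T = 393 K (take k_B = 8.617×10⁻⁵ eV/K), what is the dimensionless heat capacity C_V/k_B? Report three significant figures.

0.385

k_BT = 8.617×10⁻⁵ × 393 K = 0.033865 eV.
Eᵢ/kT = 0, 1.7422.
Z = Σ e^(−Eᵢ/kT) = e^(−0) + e^(−1.7422) = 1.0000 + 0.17513 = 1.1751.
⟨E⟩ = 0.0087930 eV, ⟨E²⟩ = 0.00051879 eV².
C_V/k_B = (⟨E²⟩ − ⟨E⟩²)/(kT)² = (0.00051879 − 0.000077317)/0.0011468 = 0.385.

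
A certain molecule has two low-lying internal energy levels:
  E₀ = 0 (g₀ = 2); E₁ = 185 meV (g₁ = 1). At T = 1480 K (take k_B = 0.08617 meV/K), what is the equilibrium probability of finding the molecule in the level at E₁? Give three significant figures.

k_BT = 0.08617 × 1480 K = 127.53 meV.
Eᵢ/kT = 0, 1.4506.
Z = Σ gᵢe^(−Eᵢ/kT) = 2·e^(−0) + 1·e^(−1.4506) = 2.0000 + 0.23443 = 2.2344.
P₁ = g₁ e^(−E₁/kT) / Z = 0.23443/2.2344 = 0.105.

0.105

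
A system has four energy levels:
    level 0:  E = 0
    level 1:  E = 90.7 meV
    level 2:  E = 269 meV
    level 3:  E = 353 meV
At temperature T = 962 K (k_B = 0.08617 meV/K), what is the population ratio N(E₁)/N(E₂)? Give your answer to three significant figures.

8.59

k_BT = 0.08617 × 962 K = 82.896 meV.
n₁/n₂ = exp[−(E₁−E₂)/kT] = exp(−(-178.3 meV)/(82.896 meV)) = exp(2.1509) = 8.59.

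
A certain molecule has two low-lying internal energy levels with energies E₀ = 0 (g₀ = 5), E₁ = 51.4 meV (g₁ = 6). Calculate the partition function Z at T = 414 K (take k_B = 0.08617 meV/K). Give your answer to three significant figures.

Z = 6.42

k_BT = 0.08617 × 414 K = 35.674 meV.
Eᵢ/kT = 0, 1.4408.
Z = Σ gᵢe^(−Eᵢ/kT) = 5·e^(−0) + 6·e^(−1.4408) = 5.0000 + 1.4204 = 6.4204.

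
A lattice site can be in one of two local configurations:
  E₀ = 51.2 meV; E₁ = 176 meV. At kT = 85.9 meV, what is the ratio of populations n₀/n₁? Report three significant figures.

4.28

n₀/n₁ = exp[−(E₀−E₁)/kT] = exp(−(-124.8 meV)/(85.9 meV)) = exp(1.4529) = 4.28.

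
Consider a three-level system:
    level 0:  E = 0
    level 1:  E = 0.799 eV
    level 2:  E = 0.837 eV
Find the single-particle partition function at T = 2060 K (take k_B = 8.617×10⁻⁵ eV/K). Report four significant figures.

Z = 1.020

k_BT = 8.617×10⁻⁵ × 2060 K = 0.177510 eV.
Eᵢ/kT = 0, 4.50115, 4.71523.
Z = Σ e^(−Eᵢ/kT) = e^(−0) + e^(−4.50115) + e^(−4.71523) = 1.00000 + 0.0110962 + 0.00895781 = 1.02005.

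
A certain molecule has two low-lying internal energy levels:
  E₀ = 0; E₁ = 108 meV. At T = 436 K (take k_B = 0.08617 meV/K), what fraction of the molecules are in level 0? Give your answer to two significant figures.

0.95

k_BT = 0.08617 × 436 K = 37.57 meV.
Eᵢ/kT = 0, 2.875.
Z = Σ e^(−Eᵢ/kT) = e^(−0) + e^(−2.875) = 1.000 + 0.05642 = 1.056.
P₀ = e^(−E₀/kT) / Z = 1.000/1.056 = 0.95.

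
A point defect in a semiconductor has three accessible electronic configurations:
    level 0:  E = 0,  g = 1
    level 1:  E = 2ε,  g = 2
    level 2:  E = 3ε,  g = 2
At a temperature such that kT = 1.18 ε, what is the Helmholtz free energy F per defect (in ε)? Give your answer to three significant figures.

-0.498 ε

Eᵢ/kT = 0, 1.6949, 2.5424.
Z = Σ gᵢe^(−Eᵢ/kT) = 1·e^(−0) + 2·e^(−1.6949) + 2·e^(−2.5424) = 1.0000 + 0.36724 + 0.15735 = 1.5246.
F = −kT ln Z = −1.18 × ln(1.5246) = −1.18 × 0.42173 = -0.498 ε.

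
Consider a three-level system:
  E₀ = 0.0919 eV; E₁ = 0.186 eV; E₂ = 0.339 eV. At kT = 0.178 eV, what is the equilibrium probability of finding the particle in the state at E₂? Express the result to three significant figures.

Eᵢ/kT = 0.51629, 1.0449, 1.9045.
Z = Σ e^(−Eᵢ/kT) = e^(−0.51629) + e^(−1.0449) + e^(−1.9045) = 0.59673 + 0.35173 + 0.14890 = 1.0974.
P₂ = e^(−E₂/kT) / Z = 0.14890/1.0974 = 0.136.

0.136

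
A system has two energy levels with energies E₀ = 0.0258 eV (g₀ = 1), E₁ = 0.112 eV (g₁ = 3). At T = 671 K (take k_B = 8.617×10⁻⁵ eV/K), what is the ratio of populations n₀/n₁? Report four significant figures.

1.480

k_BT = 8.617×10⁻⁵ × 671 K = 0.0578201 eV.
n₀/n₁ = (g₀/g₁) exp[−(E₀−E₁)/kT] = (1/3) × exp(−(-0.0862 eV)/(0.0578201 eV)) = (1/3) × exp(1.49083) = 1.480.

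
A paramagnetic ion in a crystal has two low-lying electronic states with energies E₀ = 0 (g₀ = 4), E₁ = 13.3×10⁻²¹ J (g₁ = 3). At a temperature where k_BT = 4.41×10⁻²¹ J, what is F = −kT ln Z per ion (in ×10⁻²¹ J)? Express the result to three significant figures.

Eᵢ/kT = 0, 3.0159.
Z = Σ gᵢe^(−Eᵢ/kT) = 4·e^(−0) + 3·e^(−3.0159) = 4.0000 + 0.14701 = 4.1470.
F = −kT ln Z = −4.41 × ln(4.1470) = −4.41 × 1.4224 = -6.27 ×10⁻²¹ J.

-6.27 ×10⁻²¹ J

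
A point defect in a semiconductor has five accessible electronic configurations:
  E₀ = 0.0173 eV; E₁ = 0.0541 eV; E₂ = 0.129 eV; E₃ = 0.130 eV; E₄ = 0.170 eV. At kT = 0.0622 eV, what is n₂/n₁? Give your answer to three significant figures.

0.300

n₂/n₁ = exp[−(E₂−E₁)/kT] = exp(−(0.0749 eV)/(0.0622 eV)) = exp(-1.2042) = 0.300.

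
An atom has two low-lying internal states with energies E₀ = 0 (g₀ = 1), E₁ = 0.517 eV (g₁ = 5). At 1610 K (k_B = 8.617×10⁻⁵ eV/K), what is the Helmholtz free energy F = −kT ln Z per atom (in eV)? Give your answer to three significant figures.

k_BT = 8.617×10⁻⁵ × 1610 K = 0.13873 eV.
Eᵢ/kT = 0, 3.7267.
Z = Σ gᵢe^(−Eᵢ/kT) = 1·e^(−0) + 5·e^(−3.7267) = 1.0000 + 0.12036 = 1.1204.
F = −kT ln Z = −0.13873 × ln(1.1204) = −0.13873 × 0.11369 = -0.0158 eV.

-0.0158 eV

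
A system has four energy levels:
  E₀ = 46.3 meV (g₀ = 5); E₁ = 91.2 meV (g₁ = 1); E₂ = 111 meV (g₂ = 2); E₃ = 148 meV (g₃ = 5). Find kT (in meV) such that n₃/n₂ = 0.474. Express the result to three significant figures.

22.3 meV

n₃/n₂ = (g₃/g₂) exp[−(E₃−E₂)/kT] = 0.474.
⇒ (E₃−E₂)/kT = ln((5/2)/0.474) = ln(5.2743) = 1.6628.
kT = 37 meV / 1.6628 = 22.3 meV.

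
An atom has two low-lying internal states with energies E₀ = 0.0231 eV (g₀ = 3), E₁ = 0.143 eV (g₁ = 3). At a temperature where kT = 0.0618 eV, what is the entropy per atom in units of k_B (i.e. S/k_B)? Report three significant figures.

Eᵢ/kT = 0.37379, 2.3139.
Z = Σ gᵢe^(−Eᵢ/kT) = 3·e^(−0.37379) + 3·e^(−2.3139) = 2.0644 + 0.29662 = 2.3610.
⟨E⟩ = Σ EᵢPᵢ = 0.038164 eV.
S/k_B = ln Z + ⟨E⟩/kT = ln(2.3610) + 0.038164/0.0618 = 0.85909 + 0.61754 = 1.48.

1.48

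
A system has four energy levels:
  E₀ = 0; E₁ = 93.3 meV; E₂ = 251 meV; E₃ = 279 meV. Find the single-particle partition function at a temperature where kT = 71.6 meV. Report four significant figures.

Eᵢ/kT = 0, 1.30307, 3.50559, 3.89665.
Z = Σ e^(−Eᵢ/kT) = e^(−0) + e^(−1.30307) + e^(−3.50559) + e^(−3.89665) = 1.00000 + 0.271696 + 0.0300291 + 0.0203098 = 1.32203.

Z = 1.322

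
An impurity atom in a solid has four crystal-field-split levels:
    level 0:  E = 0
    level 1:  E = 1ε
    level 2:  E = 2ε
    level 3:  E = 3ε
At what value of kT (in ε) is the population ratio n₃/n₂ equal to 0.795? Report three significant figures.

4.36 ε

n₃/n₂ = exp[−(E₃−E₂)/kT] = 0.795.
⇒ (E₃−E₂)/kT = ln(1/0.795) = ln(1.2579) = 0.22944.
kT = 1ε / 0.22944 = 4.36 ε.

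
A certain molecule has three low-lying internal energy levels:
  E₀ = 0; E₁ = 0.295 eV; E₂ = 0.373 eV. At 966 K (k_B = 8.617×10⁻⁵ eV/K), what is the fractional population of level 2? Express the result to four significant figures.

k_BT = 8.617×10⁻⁵ × 966 K = 0.0832402 eV.
Eᵢ/kT = 0, 3.54396, 4.48101.
Z = Σ e^(−Eᵢ/kT) = e^(−0) + e^(−3.54396) + e^(−4.48101) = 1.00000 + 0.0288987 + 0.0113220 = 1.04022.
P₂ = e^(−E₂/kT) / Z = 0.0113220/1.04022 = 0.01088.

0.01088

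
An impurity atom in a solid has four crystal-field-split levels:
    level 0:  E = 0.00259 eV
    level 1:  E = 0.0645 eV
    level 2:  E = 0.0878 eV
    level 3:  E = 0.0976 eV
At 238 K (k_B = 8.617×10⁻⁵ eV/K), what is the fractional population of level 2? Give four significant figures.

k_BT = 8.617×10⁻⁵ × 238 K = 0.0205085 eV.
Eᵢ/kT = 0.126289, 3.14504, 4.28115, 4.75900.
Z = Σ e^(−Eᵢ/kT) = e^(−0.126289) + e^(−3.14504) + e^(−4.28115) + e^(−4.75900) = 0.881360 + 0.0430652 + 0.0138268 + 0.00857418 = 0.946826.
P₂ = e^(−E₂/kT) / Z = 0.0138268/0.946826 = 0.01460.

0.01460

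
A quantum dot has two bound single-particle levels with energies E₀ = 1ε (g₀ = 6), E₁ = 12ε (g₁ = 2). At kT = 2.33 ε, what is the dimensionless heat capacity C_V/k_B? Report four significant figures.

Eᵢ/kT = 0.429185, 5.15021.
Z = Σ gᵢe^(−Eᵢ/kT) = 6·e^(−0.429185) + 2·e^(−5.15021) = 3.90624 + 0.0115964 = 3.91784.
⟨E⟩ = 1.03256 ε, ⟨E²⟩ = 1.42326 ε².
C_V/k_B = (⟨E²⟩ − ⟨E⟩²)/(kT)² = (1.42326 − 1.06618)/5.42890 = 0.06577.

0.06577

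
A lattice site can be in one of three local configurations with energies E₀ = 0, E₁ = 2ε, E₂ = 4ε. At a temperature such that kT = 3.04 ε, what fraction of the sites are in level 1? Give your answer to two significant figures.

0.29

Eᵢ/kT = 0, 0.6579, 1.316.
Z = Σ e^(−Eᵢ/kT) = e^(−0) + e^(−0.6579) + e^(−1.316) = 1.000 + 0.5179 + 0.2682 = 1.786.
P₁ = e^(−E₁/kT) / Z = 0.5179/1.786 = 0.29.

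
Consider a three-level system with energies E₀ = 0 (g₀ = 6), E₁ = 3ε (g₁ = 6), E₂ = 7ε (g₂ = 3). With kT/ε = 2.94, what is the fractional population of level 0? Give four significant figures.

0.7109

Eᵢ/kT = 0, 1.02041, 2.38095.
Z = Σ gᵢe^(−Eᵢ/kT) = 6·e^(−0) + 6·e^(−1.02041) + 3·e^(−2.38095) = 6.00000 + 2.16268 + 0.277388 = 8.44007.
P₀ = g₀ e^(−E₀/kT) / Z = 6.00000/8.44007 = 0.7109.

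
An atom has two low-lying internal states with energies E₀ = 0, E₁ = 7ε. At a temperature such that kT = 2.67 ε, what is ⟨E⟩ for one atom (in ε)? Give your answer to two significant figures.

0.47 ε

Eᵢ/kT = 0, 2.622.
Z = Σ e^(−Eᵢ/kT) = e^(−0) + e^(−2.622) = 1.000 + 0.07266 = 1.073.
⟨E⟩ = Σ Eᵢ e^(−Eᵢ/kT) / Z = (0·1.000 + 7·0.07266) / 1.073 = 0.47 ε.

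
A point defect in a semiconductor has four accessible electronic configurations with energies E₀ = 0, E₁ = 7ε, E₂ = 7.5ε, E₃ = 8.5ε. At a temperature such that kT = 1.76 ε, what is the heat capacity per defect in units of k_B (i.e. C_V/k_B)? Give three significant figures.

Eᵢ/kT = 0, 3.9773, 4.2614, 4.8295.
Z = Σ e^(−Eᵢ/kT) = e^(−0) + e^(−3.9773) + e^(−4.2614) + e^(−4.8295) = 1.0000 + 0.018736 + 0.014103 + 0.0079905 = 1.0408.
⟨E⟩ = 0.29289 ε, ⟨E²⟩ = 2.1990 ε².
C_V/k_B = (⟨E²⟩ − ⟨E⟩²)/(kT)² = (2.1990 − 0.085785)/3.0976 = 0.682.

0.682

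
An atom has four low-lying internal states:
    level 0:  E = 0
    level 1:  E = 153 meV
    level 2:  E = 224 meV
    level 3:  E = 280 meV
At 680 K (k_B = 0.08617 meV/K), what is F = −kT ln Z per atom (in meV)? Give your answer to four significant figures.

-5.783 meV

k_BT = 0.08617 × 680 K = 58.5956 meV.
Eᵢ/kT = 0, 2.61112, 3.82281, 4.77852.
Z = Σ e^(−Eᵢ/kT) = e^(−0) + e^(−2.61112) + e^(−3.82281) + e^(−4.77852) = 1.00000 + 0.0734522 + 0.0218663 + 0.00840843 = 1.10373.
F = −kT ln Z = −58.5956 × ln(1.10373) = −58.5956 × 0.0986954 = -5.783 meV.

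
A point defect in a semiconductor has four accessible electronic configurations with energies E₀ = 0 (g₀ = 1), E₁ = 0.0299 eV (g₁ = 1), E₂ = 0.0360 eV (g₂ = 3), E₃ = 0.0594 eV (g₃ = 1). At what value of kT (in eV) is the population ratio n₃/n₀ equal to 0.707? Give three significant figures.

n₃/n₀ = (g₃/g₀) exp[−(E₃−E₀)/kT] = 0.707.
⇒ (E₃−E₀)/kT = ln((1/1)/0.707) = ln(1.4144) = 0.34671.
kT = 0.0594 eV / 0.34671 = 0.171 eV.

0.171 eV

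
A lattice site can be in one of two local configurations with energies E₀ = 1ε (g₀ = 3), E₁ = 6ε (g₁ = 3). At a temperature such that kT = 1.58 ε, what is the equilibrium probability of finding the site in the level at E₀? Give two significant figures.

Eᵢ/kT = 0.6329, 3.797.
Z = Σ gᵢe^(−Eᵢ/kT) = 3·e^(−0.6329) + 3·e^(−3.797) = 1.593 + 0.06731 = 1.660.
P₀ = g₀ e^(−E₀/kT) / Z = 1.593/1.660 = 0.96.

0.96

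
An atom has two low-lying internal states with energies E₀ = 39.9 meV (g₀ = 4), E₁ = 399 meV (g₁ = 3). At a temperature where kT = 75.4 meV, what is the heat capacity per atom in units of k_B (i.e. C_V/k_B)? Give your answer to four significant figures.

0.1435

Eᵢ/kT = 0.529178, 5.29178.
Z = Σ gᵢe^(−Eᵢ/kT) = 4·e^(−0.529178) + 3·e^(−5.29178) = 2.35636 + 0.0150984 = 2.37146.
⟨E⟩ = 42.1863 meV, ⟨E²⟩ = 2595.46 meV².
C_V/k_B = (⟨E²⟩ − ⟨E⟩²)/(kT)² = (2595.46 − 1779.68)/5685.16 = 0.1435.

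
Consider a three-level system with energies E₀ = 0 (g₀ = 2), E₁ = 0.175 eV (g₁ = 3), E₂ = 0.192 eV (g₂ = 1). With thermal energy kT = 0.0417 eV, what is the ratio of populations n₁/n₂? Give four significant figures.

4.510

n₁/n₂ = (g₁/g₂) exp[−(E₁−E₂)/kT] = (3/1) × exp(−(-0.017 eV)/(0.0417 eV)) = (3/1) × exp(0.407674) = 4.510.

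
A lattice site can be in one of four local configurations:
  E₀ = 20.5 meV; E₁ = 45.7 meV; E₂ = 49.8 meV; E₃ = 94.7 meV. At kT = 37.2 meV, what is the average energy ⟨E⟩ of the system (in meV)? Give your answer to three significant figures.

Eᵢ/kT = 0.55108, 1.2285, 1.3387, 2.5457.
Z = Σ e^(−Eᵢ/kT) = e^(−0.55108) + e^(−1.2285) + e^(−1.3387) + e^(−2.5457) = 0.57633 + 0.29273 + 0.26219 + 0.078418 = 1.2097.
⟨E⟩ = Σ Eᵢ e^(−Eᵢ/kT) / Z = (20.5·0.57633 + 45.7·0.29273 + 49.8·0.26219 + 94.7·0.078418) / 1.2097 = 37.8 meV.

37.8 meV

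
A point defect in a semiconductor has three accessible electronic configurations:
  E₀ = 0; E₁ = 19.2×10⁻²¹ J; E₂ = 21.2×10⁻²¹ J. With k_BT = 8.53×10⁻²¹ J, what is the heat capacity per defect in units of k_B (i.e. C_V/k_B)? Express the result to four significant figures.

0.7422

Eᵢ/kT = 0, 2.25088, 2.48535.
Z = Σ e^(−Eᵢ/kT) = e^(−0) + e^(−2.25088) + e^(−2.48535) = 1.00000 + 0.105307 + 0.0832964 = 1.18860.
⟨E⟩ = 3.18676, ⟨E²⟩ = 64.1571.
C_V/k_B = (⟨E²⟩ − ⟨E⟩²)/(kT)² = (64.1571 − 10.1554)/72.7609 = 0.7422.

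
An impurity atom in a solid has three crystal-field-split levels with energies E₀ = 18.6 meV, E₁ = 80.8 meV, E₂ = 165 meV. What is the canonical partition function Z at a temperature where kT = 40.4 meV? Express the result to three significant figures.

Eᵢ/kT = 0.46040, 2.0000, 4.0842.
Z = Σ e^(−Eᵢ/kT) = e^(−0.46040) + e^(−2.0000) + e^(−4.0842) = 0.63103 + 0.13534 + 0.016837 = 0.78321.

Z = 0.783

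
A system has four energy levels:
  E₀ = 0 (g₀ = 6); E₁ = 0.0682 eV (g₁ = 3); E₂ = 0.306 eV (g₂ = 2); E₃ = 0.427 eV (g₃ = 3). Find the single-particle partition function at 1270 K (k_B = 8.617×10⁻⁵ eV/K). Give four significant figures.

Z = 7.791

k_BT = 8.617×10⁻⁵ × 1270 K = 0.109436 eV.
Eᵢ/kT = 0, 0.623195, 2.79615, 3.90182.
Z = Σ gᵢe^(−Eᵢ/kT) = 6·e^(−0) + 3·e^(−0.623195) + 2·e^(−2.79615) + 3·e^(−3.90182) = 6.00000 + 1.60869 + 0.122089 + 0.0606153 = 7.79139.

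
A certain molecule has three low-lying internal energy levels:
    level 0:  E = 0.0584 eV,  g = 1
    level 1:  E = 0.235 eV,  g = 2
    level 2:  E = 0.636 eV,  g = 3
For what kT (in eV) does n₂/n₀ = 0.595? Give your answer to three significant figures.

n₂/n₀ = (g₂/g₀) exp[−(E₂−E₀)/kT] = 0.595.
⇒ (E₂−E₀)/kT = ln((3/1)/0.595) = ln(5.0420) = 1.6178.
kT = 0.5776 eV / 1.6178 = 0.357 eV.

0.357 eV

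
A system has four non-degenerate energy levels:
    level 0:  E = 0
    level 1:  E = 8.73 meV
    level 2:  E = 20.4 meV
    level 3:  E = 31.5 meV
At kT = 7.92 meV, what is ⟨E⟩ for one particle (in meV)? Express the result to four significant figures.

3.533 meV

Eᵢ/kT = 0, 1.10227, 2.57576, 3.97727.
Z = Σ e^(−Eᵢ/kT) = e^(−0) + e^(−1.10227) + e^(−2.57576) + e^(−3.97727) = 1.00000 + 0.332116 + 0.0760960 + 0.0187367 = 1.42695.
⟨E⟩ = Σ Eᵢ e^(−Eᵢ/kT) / Z = (0·1.00000 + 8.73·0.332116 + 20.4·0.0760960 + 31.5·0.0187367) / 1.42695 = 3.533 meV.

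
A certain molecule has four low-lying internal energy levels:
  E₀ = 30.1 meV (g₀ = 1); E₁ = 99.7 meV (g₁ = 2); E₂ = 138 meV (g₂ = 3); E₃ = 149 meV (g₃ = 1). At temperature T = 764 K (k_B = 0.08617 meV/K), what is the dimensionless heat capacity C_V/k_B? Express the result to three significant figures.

k_BT = 0.08617 × 764 K = 65.834 meV.
Eᵢ/kT = 0.45721, 1.5144, 2.0962, 2.2633.
Z = Σ gᵢe^(−Eᵢ/kT) = 1·e^(−0.45721) + 2·e^(−1.5144) + 3·e^(−2.0962) + 1·e^(−2.2633) = 0.63305 + 0.43988 + 0.36877 + 0.10401 = 1.5457.
⟨E⟩ = 83.651 meV, ⟨E²⟩ = 9237.2 meV².
C_V/k_B = (⟨E²⟩ − ⟨E⟩²)/(kT)² = (9237.2 − 6997.5)/4334.1 = 0.517.

0.517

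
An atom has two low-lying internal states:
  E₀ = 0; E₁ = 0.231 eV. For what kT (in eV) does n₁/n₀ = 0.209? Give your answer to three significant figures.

0.148 eV

n₁/n₀ = exp[−(E₁−E₀)/kT] = 0.209.
⇒ (E₁−E₀)/kT = ln(1/0.209) = ln(4.7847) = 1.5654.
kT = 0.231 eV / 1.5654 = 0.148 eV.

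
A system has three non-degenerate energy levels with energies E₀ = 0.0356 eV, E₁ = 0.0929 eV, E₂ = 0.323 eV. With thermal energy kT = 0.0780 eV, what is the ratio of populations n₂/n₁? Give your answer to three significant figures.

0.0523

n₂/n₁ = exp[−(E₂−E₁)/kT] = exp(−(0.2301 eV)/(0.0780 eV)) = exp(-2.9500) = 0.0523.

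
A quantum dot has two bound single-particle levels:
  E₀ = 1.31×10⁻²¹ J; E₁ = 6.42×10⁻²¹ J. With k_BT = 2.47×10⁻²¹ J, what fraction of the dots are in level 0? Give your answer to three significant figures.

0.888

Eᵢ/kT = 0.53036, 2.5992.
Z = Σ e^(−Eᵢ/kT) = e^(−0.53036) + e^(−2.5992) = 0.58839 + 0.074333 = 0.66272.
P₀ = e^(−E₀/kT) / Z = 0.58839/0.66272 = 0.888.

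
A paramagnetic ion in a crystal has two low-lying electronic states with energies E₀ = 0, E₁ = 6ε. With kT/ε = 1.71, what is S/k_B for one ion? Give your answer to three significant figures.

Eᵢ/kT = 0, 3.5088.
Z = Σ e^(−Eᵢ/kT) = e^(−0) + e^(−3.5088) = 1.0000 + 0.029933 = 1.0299.
⟨E⟩ = Σ EᵢPᵢ = 0.17438 ε.
S/k_B = ln Z + ⟨E⟩/kT = ln(1.0299) + 0.17438/1.71 = 0.029462 + 0.10198 = 0.131.

0.131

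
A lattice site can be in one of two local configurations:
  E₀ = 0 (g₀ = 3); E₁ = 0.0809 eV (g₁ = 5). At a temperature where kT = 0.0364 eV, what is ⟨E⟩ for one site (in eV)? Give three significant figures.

0.0124 eV

Eᵢ/kT = 0, 2.2225.
Z = Σ gᵢe^(−Eᵢ/kT) = 3·e^(−0) + 5·e^(−2.2225) = 3.0000 + 0.54169 = 3.5417.
⟨E⟩ = Σ Eᵢ gᵢe^(−Eᵢ/kT) / Z = (0·3.0000 + 0.0809·0.54169) / 3.5417 = 0.0124 eV.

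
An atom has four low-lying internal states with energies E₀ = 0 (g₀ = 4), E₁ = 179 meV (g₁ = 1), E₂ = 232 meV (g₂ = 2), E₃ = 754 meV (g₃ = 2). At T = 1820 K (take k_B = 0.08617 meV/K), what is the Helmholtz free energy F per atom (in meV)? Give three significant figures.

k_BT = 0.08617 × 1820 K = 156.83 meV.
Eᵢ/kT = 0, 1.1414, 1.4793, 4.8078.
Z = Σ gᵢe^(−Eᵢ/kT) = 4·e^(−0) + 1·e^(−1.1414) + 2·e^(−1.4793) + 2·e^(−4.8078) = 4.0000 + 0.31937 + 0.45559 + 0.016332 = 4.7913.
F = −kT ln Z = −156.83 × ln(4.7913) = −156.83 × 1.5668 = -246 meV.

-246 meV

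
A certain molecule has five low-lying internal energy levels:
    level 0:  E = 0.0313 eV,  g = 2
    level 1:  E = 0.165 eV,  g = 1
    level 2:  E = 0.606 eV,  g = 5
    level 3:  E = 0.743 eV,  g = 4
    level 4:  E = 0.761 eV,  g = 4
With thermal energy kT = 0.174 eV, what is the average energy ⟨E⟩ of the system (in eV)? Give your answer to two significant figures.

0.12 eV

Eᵢ/kT = 0.1799, 0.9483, 3.483, 4.270, 4.374.
Z = Σ gᵢe^(−Eᵢ/kT) = 2·e^(−0.1799) + 1·e^(−0.9483) + 5·e^(−3.483) + 4·e^(−4.270) + 4·e^(−4.374) = 1.671 + 0.3874 + 0.1536 + 0.05593 + 0.05040 = 2.318.
⟨E⟩ = Σ Eᵢ gᵢe^(−Eᵢ/kT) / Z = (0.0313·1.671 + 0.165·0.3874 + 0.606·0.1536 + 0.743·0.05593 + 0.761·0.05040) / 2.318 = 0.12 eV.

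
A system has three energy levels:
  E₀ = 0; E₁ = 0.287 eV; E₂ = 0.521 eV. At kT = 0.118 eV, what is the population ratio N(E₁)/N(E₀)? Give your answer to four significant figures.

n₁/n₀ = exp[−(E₁−E₀)/kT] = exp(−(0.287 eV)/(0.118 eV)) = exp(-2.43220) = 0.08784.

0.08784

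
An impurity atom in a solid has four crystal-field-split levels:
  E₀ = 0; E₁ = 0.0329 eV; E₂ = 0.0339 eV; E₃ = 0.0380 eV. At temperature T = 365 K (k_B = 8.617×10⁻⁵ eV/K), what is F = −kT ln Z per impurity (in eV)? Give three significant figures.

-0.0216 eV

k_BT = 8.617×10⁻⁵ × 365 K = 0.031452 eV.
Eᵢ/kT = 0, 1.0460, 1.0778, 1.2082.
Z = Σ e^(−Eᵢ/kT) = e^(−0) + e^(−1.0460) + e^(−1.0778) + e^(−1.2082) = 1.0000 + 0.35134 + 0.34034 + 0.29873 = 1.9904.
F = −kT ln Z = −0.031452 × ln(1.9904) = −0.031452 × 0.68834 = -0.0216 eV.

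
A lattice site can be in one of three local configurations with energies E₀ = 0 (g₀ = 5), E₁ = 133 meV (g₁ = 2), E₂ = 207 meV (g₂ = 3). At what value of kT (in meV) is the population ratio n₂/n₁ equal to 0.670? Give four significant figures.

n₂/n₁ = (g₂/g₁) exp[−(E₂−E₁)/kT] = 0.670.
⇒ (E₂−E₁)/kT = ln((3/2)/0.670) = ln(2.23881) = 0.805944.
kT = 74 meV / 0.805944 = 91.82 meV.

91.82 meV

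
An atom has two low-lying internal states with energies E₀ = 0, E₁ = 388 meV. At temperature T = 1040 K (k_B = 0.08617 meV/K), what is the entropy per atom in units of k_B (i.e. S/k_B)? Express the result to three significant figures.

0.0694

k_BT = 0.08617 × 1040 K = 89.617 meV.
Eᵢ/kT = 0, 4.3295.
Z = Σ e^(−Eᵢ/kT) = e^(−0) + e^(−4.3295) = 1.0000 + 0.013174 = 1.0132.
⟨E⟩ = Σ EᵢPᵢ = 5.0449 meV.
S/k_B = ln Z + ⟨E⟩/kT = ln(1.0132) + 5.0449/89.617 = 0.013114 + 0.056294 = 0.0694.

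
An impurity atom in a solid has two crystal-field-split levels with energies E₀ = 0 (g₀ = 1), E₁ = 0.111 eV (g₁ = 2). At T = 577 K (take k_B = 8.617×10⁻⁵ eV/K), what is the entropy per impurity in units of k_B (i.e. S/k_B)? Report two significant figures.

0.59

k_BT = 8.617×10⁻⁵ × 577 K = 0.04972 eV.
Eᵢ/kT = 0, 2.233.
Z = Σ gᵢe^(−Eᵢ/kT) = 1·e^(−0) + 2·e^(−2.233) = 1.000 + 0.2144 = 1.214.
⟨E⟩ = Σ EᵢPᵢ = 0.01960 eV.
S/k_B = ln Z + ⟨E⟩/kT = ln(1.214) + 0.01960/0.04972 = 0.1939 + 0.3942 = 0.59.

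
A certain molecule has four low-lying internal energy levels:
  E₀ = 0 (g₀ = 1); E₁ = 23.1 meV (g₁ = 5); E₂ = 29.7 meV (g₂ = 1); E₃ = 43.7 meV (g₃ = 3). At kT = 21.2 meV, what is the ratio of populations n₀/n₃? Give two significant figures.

n₀/n₃ = (g₀/g₃) exp[−(E₀−E₃)/kT] = (1/3) × exp(−(-43.7 meV)/(21.2 meV)) = (1/3) × exp(2.061) = 2.6.

2.6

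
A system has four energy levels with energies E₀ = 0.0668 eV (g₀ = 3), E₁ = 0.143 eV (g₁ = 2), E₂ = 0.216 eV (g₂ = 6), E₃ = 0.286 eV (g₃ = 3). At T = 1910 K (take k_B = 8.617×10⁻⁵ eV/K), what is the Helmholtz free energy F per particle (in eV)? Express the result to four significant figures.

k_BT = 8.617×10⁻⁵ × 1910 K = 0.164585 eV.
Eᵢ/kT = 0.405869, 0.868852, 1.31239, 1.73770.
Z = Σ gᵢe^(−Eᵢ/kT) = 3·e^(−0.405869) + 2·e^(−0.868852) + 6·e^(−1.31239) + 3·e^(−1.73770) = 1.99919 + 0.838866 + 1.61506 + 0.527774 = 4.98089.
F = −kT ln Z = −0.164585 × ln(4.98089) = −0.164585 × 1.60561 = -0.2643 eV.

-0.2643 eV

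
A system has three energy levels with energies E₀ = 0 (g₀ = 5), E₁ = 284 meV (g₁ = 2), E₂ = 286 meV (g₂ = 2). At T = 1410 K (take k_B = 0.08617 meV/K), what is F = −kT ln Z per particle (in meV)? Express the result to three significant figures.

k_BT = 0.08617 × 1410 K = 121.50 meV.
Eᵢ/kT = 0, 2.3374, 2.3539.
Z = Σ gᵢe^(−Eᵢ/kT) = 5·e^(−0) + 2·e^(−2.3374) + 2·e^(−2.3539) = 5.0000 + 0.19316 + 0.19000 = 5.3832.
F = −kT ln Z = −121.50 × ln(5.3832) = −121.50 × 1.6833 = -205 meV.

-205 meV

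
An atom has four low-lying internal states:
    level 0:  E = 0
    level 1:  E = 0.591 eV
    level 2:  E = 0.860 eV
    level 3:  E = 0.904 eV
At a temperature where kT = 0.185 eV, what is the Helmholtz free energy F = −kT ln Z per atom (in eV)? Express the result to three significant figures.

Eᵢ/kT = 0, 3.1946, 4.6486, 4.8865.
Z = Σ e^(−Eᵢ/kT) = e^(−0) + e^(−3.1946) + e^(−4.6486) + e^(−4.8865) = 1.0000 + 0.040983 + 0.0095750 + 0.0075478 = 1.0581.
F = −kT ln Z = −0.185 × ln(1.0581) = −0.185 × 0.056475 = -0.0104 eV.

-0.0104 eV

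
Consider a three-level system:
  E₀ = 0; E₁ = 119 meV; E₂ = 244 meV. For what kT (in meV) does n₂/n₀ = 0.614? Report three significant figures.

n₂/n₀ = exp[−(E₂−E₀)/kT] = 0.614.
⇒ (E₂−E₀)/kT = ln(1/0.614) = ln(1.6287) = 0.48778.
kT = 244 meV / 0.48778 = 500 meV.

500 meV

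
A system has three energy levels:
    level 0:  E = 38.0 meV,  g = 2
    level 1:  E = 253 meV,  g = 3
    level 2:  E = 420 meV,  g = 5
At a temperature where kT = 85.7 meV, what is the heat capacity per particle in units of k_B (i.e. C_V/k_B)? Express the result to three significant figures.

Eᵢ/kT = 0.44341, 2.9522, 4.9008.
Z = Σ gᵢe^(−Eᵢ/kT) = 2·e^(−0.44341) + 3·e^(−2.9522) + 5·e^(−4.9008) = 1.2837 + 0.15667 + 0.037203 = 1.4776.
⟨E⟩ = 70.414 meV, ⟨E²⟩ = 12483 meV².
C_V/k_B = (⟨E²⟩ − ⟨E⟩²)/(kT)² = (12483 − 4958.1)/7344.5 = 1.02.

1.02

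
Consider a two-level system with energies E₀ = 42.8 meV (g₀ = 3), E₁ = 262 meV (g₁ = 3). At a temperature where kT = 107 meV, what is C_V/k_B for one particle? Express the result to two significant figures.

0.42

Eᵢ/kT = 0.4000, 2.449.
Z = Σ gᵢe^(−Eᵢ/kT) = 3·e^(−0.4000) + 3·e^(−2.449) = 2.011 + 0.2591 = 2.270.
⟨E⟩ = 67.82 meV, ⟨E²⟩ = 9458 meV².
C_V/k_B = (⟨E²⟩ − ⟨E⟩²)/(kT)² = (9458 − 4600)/11450 = 0.42.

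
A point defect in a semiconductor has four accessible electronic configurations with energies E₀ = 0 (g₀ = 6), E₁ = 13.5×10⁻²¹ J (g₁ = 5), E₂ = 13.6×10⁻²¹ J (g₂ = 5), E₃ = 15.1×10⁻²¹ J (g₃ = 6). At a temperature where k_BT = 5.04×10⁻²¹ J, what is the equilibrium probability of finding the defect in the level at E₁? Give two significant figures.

0.049

Eᵢ/kT = 0, 2.679, 2.698, 2.996.
Z = Σ gᵢe^(−Eᵢ/kT) = 6·e^(−0) + 5·e^(−2.679) + 5·e^(−2.698) + 6·e^(−2.996) = 6.000 + 0.3432 + 0.3367 + 0.2999 = 6.980.
P₁ = g₁ e^(−E₁/kT) / Z = 0.3432/6.980 = 0.049.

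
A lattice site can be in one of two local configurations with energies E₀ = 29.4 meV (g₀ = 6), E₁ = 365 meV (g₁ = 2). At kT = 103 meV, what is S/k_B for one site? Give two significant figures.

Eᵢ/kT = 0.2854, 3.544.
Z = Σ gᵢe^(−Eᵢ/kT) = 6·e^(−0.2854) + 2·e^(−3.544) = 4.510 + 0.05780 = 4.568.
⟨E⟩ = Σ EᵢPᵢ = 33.65 meV.
S/k_B = ln Z + ⟨E⟩/kT = ln(4.568) + 33.65/103 = 1.519 + 0.3267 = 1.8.

1.8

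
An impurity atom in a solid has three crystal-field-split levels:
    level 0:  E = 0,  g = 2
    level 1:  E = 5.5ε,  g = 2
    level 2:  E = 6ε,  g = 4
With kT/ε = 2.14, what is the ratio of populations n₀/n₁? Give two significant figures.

13

n₀/n₁ = (g₀/g₁) exp[−(E₀−E₁)/kT] = (2/2) × exp(−(-5.5ε)/(2.14ε)) = (2/2) × exp(2.570) = 13.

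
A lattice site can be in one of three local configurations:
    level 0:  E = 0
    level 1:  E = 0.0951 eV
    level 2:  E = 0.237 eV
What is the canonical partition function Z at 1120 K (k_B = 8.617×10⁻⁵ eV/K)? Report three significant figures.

Z = 1.46

k_BT = 8.617×10⁻⁵ × 1120 K = 0.096510 eV.
Eᵢ/kT = 0, 0.98539, 2.4557.
Z = Σ e^(−Eᵢ/kT) = e^(−0) + e^(−0.98539) + e^(−2.4557) = 1.0000 + 0.37329 + 0.085803 = 1.4591.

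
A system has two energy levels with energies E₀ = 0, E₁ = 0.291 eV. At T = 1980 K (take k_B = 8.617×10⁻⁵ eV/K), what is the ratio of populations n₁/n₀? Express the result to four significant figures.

0.1817

k_BT = 8.617×10⁻⁵ × 1980 K = 0.170617 eV.
n₁/n₀ = exp[−(E₁−E₀)/kT] = exp(−(0.291 eV)/(0.170617 eV)) = exp(-1.70557) = 0.1817.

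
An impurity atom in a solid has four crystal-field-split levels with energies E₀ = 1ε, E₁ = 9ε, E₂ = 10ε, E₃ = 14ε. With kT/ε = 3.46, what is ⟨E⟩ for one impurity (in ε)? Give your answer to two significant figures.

Eᵢ/kT = 0.2890, 2.601, 2.890, 4.046.
Z = Σ e^(−Eᵢ/kT) = e^(−0.2890) + e^(−2.601) + e^(−2.890) + e^(−4.046) = 0.7490 + 0.07420 + 0.05558 + 0.01749 = 0.8963.
⟨E⟩ = Σ Eᵢ e^(−Eᵢ/kT) / Z = (1·0.7490 + 9·0.07420 + 10·0.05558 + 14·0.01749) / 0.8963 = 2.5 ε.

2.5 ε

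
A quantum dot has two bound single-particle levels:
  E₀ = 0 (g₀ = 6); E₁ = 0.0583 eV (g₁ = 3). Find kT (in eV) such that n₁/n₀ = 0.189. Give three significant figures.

n₁/n₀ = (g₁/g₀) exp[−(E₁−E₀)/kT] = 0.189.
⇒ (E₁−E₀)/kT = ln((3/6)/0.189) = ln(2.6455) = 0.97286.
kT = 0.0583 eV / 0.97286 = 0.0599 eV.

0.0599 eV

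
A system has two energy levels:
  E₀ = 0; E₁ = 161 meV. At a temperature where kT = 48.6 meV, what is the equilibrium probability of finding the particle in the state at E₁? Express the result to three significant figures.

Eᵢ/kT = 0, 3.3128.
Z = Σ e^(−Eᵢ/kT) = e^(−0) + e^(−3.3128) = 1.0000 + 0.036414 = 1.0364.
P₁ = e^(−E₁/kT) / Z = 0.036414/1.0364 = 0.0351.

0.0351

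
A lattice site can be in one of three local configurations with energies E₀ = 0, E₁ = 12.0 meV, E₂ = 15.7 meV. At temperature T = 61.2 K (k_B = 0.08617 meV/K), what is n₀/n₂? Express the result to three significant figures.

k_BT = 0.08617 × 61.2 K = 5.2736 meV.
n₀/n₂ = exp[−(E₀−E₂)/kT] = exp(−(-15.7 meV)/(5.2736 meV)) = exp(2.9771) = 19.6.

19.6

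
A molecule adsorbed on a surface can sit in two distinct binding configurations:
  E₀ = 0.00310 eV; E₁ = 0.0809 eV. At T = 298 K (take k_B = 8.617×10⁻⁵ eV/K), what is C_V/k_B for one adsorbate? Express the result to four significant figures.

k_BT = 8.617×10⁻⁵ × 298 K = 0.0256787 eV.
Eᵢ/kT = 0.120723, 3.15047.
Z = Σ e^(−Eᵢ/kT) = e^(−0.120723) + e^(−3.15047) = 0.886279 + 0.0428320 = 0.929111.
⟨E⟩ = 0.00668658 eV, ⟨E²⟩ = 0.000310883 eV².
C_V/k_B = (⟨E²⟩ − ⟨E⟩²)/(kT)² = (0.000310883 − 0.0000447104)/0.000659396 = 0.4037.

0.4037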